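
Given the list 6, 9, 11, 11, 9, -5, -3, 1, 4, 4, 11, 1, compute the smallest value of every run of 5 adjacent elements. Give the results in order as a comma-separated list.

6 9 11 11 9 → min 6
9 11 11 9 -5 → min -5
11 11 9 -5 -3 → min -5
11 9 -5 -3 1 → min -5
9 -5 -3 1 4 → min -5
-5 -3 1 4 4 → min -5
-3 1 4 4 11 → min -3
1 4 4 11 1 → min 1

6, -5, -5, -5, -5, -5, -3, 1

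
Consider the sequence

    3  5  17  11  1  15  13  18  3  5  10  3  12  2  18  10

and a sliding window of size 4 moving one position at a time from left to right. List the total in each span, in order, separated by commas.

36, 34, 44, 40, 47, 49, 39, 36, 21, 30, 27, 35, 42

[3, 5, 17, 11] → sum 36
[5, 17, 11, 1] → sum 34
[17, 11, 1, 15] → sum 44
[11, 1, 15, 13] → sum 40
[1, 15, 13, 18] → sum 47
[15, 13, 18, 3] → sum 49
[13, 18, 3, 5] → sum 39
[18, 3, 5, 10] → sum 36
[3, 5, 10, 3] → sum 21
[5, 10, 3, 12] → sum 30
[10, 3, 12, 2] → sum 27
[3, 12, 2, 18] → sum 35
[12, 2, 18, 10] → sum 42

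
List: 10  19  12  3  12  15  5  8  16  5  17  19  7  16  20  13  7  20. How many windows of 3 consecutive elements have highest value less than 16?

4

10 19 12 → max 19
19 12 3 → max 19
12 3 12 → max 12  < 16 ✓
3 12 15 → max 15  < 16 ✓
12 15 5 → max 15  < 16 ✓
15 5 8 → max 15  < 16 ✓
5 8 16 → max 16
8 16 5 → max 16
16 5 17 → max 17
5 17 19 → max 19
17 19 7 → max 19
19 7 16 → max 19
7 16 20 → max 20
16 20 13 → max 20
20 13 7 → max 20
13 7 20 → max 20
4 windows satisfy the condition.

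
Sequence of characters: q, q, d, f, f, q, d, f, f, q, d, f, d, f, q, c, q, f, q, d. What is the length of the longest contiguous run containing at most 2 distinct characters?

Extend right; when distinct count exceeds 2, shrink from the left:
add q: window [q] (1 distinct), len 1
add q: window [q, q] (1 distinct), len 2
add d: window [q, q, d] (2 distinct), len 3
add f: window [d, f] (2 distinct), len 2
add f: window [d, f, f] (2 distinct), len 3
add q: window [f, f, q] (2 distinct), len 3
add d: window [q, d] (2 distinct), len 2
add f: window [d, f] (2 distinct), len 2
add f: window [d, f, f] (2 distinct), len 3
add q: window [f, f, q] (2 distinct), len 3
add d: window [q, d] (2 distinct), len 2
add f: window [d, f] (2 distinct), len 2
add d: window [d, f, d] (2 distinct), len 3
add f: window [d, f, d, f] (2 distinct), len 4
add q: window [f, q] (2 distinct), len 2
add c: window [q, c] (2 distinct), len 2
add q: window [q, c, q] (2 distinct), len 3
add f: window [q, f] (2 distinct), len 2
add q: window [q, f, q] (2 distinct), len 3
add d: window [q, d] (2 distinct), len 2
Longest length with ≤2 distinct: 4.

4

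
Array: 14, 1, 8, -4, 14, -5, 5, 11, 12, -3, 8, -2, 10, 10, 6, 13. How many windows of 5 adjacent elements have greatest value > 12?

6

(14, 1, 8, -4, 14) → max 14  > 12 ✓
(1, 8, -4, 14, -5) → max 14  > 12 ✓
(8, -4, 14, -5, 5) → max 14  > 12 ✓
(-4, 14, -5, 5, 11) → max 14  > 12 ✓
(14, -5, 5, 11, 12) → max 14  > 12 ✓
(-5, 5, 11, 12, -3) → max 12
(5, 11, 12, -3, 8) → max 12
(11, 12, -3, 8, -2) → max 12
(12, -3, 8, -2, 10) → max 12
(-3, 8, -2, 10, 10) → max 10
(8, -2, 10, 10, 6) → max 10
(-2, 10, 10, 6, 13) → max 13  > 12 ✓
6 windows satisfy the condition.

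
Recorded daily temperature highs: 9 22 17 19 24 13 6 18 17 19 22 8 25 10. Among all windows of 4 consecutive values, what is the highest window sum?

[9, 22, 17, 19] → sum 67
[22, 17, 19, 24] → sum 82
[17, 19, 24, 13] → sum 73
[19, 24, 13, 6] → sum 62
[24, 13, 6, 18] → sum 61
[13, 6, 18, 17] → sum 54
[6, 18, 17, 19] → sum 60
[18, 17, 19, 22] → sum 76
[17, 19, 22, 8] → sum 66
[19, 22, 8, 25] → sum 74
[22, 8, 25, 10] → sum 65
Highest of these is 82.

82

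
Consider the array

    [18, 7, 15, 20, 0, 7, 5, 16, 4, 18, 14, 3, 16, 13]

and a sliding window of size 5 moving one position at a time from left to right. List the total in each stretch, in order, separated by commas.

60, 49, 47, 48, 32, 50, 57, 55, 55, 64

(18, 7, 15, 20, 0) → sum 60
(7, 15, 20, 0, 7) → sum 49
(15, 20, 0, 7, 5) → sum 47
(20, 0, 7, 5, 16) → sum 48
(0, 7, 5, 16, 4) → sum 32
(7, 5, 16, 4, 18) → sum 50
(5, 16, 4, 18, 14) → sum 57
(16, 4, 18, 14, 3) → sum 55
(4, 18, 14, 3, 16) → sum 55
(18, 14, 3, 16, 13) → sum 64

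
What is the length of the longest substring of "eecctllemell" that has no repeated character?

add e: [e] len 1
add e (repeat e, move left end past it): [e] len 1
add c: [e, c] len 2
add c (repeat c, move left end past it): [c] len 1
add t: [c, t] len 2
add l: [c, t, l] len 3
add l (repeat l, move left end past it): [l] len 1
add e: [l, e] len 2
add m: [l, e, m] len 3
add e (repeat e, move left end past it): [m, e] len 2
add l: [m, e, l] len 3
add l (repeat l, move left end past it): [l] len 1
Longest all-distinct length: 3.

3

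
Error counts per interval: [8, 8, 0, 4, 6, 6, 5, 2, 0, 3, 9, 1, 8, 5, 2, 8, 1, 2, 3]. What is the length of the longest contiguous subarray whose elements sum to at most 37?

10

add 8: [8] sum 8, len 1
add 8: [8, 8] sum 16, len 2
add 0: [8, 8, 0] sum 16, len 3
add 4: [8, 8, 0, 4] sum 20, len 4
add 6: [8, 8, 0, 4, 6] sum 26, len 5
add 6: [8, 8, 0, 4, 6, 6] sum 32, len 6
add 5: [8, 8, 0, 4, 6, 6, 5] sum 37, len 7
add 2: [8, 0, 4, 6, 6, 5, 2] sum 31, len 7
add 0: [8, 0, 4, 6, 6, 5, 2, 0] sum 31, len 8
add 3: [8, 0, 4, 6, 6, 5, 2, 0, 3] sum 34, len 9
add 9: [0, 4, 6, 6, 5, 2, 0, 3, 9] sum 35, len 9
add 1: [0, 4, 6, 6, 5, 2, 0, 3, 9, 1] sum 36, len 10
add 8: [6, 5, 2, 0, 3, 9, 1, 8] sum 34, len 8
add 5: [5, 2, 0, 3, 9, 1, 8, 5] sum 33, len 8
add 2: [5, 2, 0, 3, 9, 1, 8, 5, 2] sum 35, len 9
add 8: [0, 3, 9, 1, 8, 5, 2, 8] sum 36, len 8
add 1: [0, 3, 9, 1, 8, 5, 2, 8, 1] sum 37, len 9
add 2: [9, 1, 8, 5, 2, 8, 1, 2] sum 36, len 8
add 3: [1, 8, 5, 2, 8, 1, 2, 3] sum 30, len 8
Longest length seen: 10.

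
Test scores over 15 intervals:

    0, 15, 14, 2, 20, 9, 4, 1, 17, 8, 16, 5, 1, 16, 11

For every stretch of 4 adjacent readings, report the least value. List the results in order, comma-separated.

Sliding a size-4 window across the 15 values:
[0, 15, 14, 2] → min 0
[15, 14, 2, 20] → min 2
[14, 2, 20, 9] → min 2
[2, 20, 9, 4] → min 2
[20, 9, 4, 1] → min 1
[9, 4, 1, 17] → min 1
[4, 1, 17, 8] → min 1
[1, 17, 8, 16] → min 1
[17, 8, 16, 5] → min 5
[8, 16, 5, 1] → min 1
[16, 5, 1, 16] → min 1
[5, 1, 16, 11] → min 1

0, 2, 2, 2, 1, 1, 1, 1, 5, 1, 1, 1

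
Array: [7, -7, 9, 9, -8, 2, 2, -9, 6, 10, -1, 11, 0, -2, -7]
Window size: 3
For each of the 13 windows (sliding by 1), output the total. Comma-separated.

7 -7 9 → sum 9
-7 9 9 → sum 11
9 9 -8 → sum 10
9 -8 2 → sum 3
-8 2 2 → sum -4
2 2 -9 → sum -5
2 -9 6 → sum -1
-9 6 10 → sum 7
6 10 -1 → sum 15
10 -1 11 → sum 20
-1 11 0 → sum 10
11 0 -2 → sum 9
0 -2 -7 → sum -9

9, 11, 10, 3, -4, -5, -1, 7, 15, 20, 10, 9, -9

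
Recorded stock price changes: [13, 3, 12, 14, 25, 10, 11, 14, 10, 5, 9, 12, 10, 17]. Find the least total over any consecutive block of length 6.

59

[13, 3, 12, 14, 25, 10] → sum 77
[3, 12, 14, 25, 10, 11] → sum 75
[12, 14, 25, 10, 11, 14] → sum 86
[14, 25, 10, 11, 14, 10] → sum 84
[25, 10, 11, 14, 10, 5] → sum 75
[10, 11, 14, 10, 5, 9] → sum 59
[11, 14, 10, 5, 9, 12] → sum 61
[14, 10, 5, 9, 12, 10] → sum 60
[10, 5, 9, 12, 10, 17] → sum 63
Least of these is 59.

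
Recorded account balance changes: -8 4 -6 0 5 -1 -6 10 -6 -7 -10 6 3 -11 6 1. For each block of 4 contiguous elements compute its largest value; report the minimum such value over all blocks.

4

-8 4 -6 0 → max 4
4 -6 0 5 → max 5
-6 0 5 -1 → max 5
0 5 -1 -6 → max 5
5 -1 -6 10 → max 10
-1 -6 10 -6 → max 10
-6 10 -6 -7 → max 10
10 -6 -7 -10 → max 10
-6 -7 -10 6 → max 6
-7 -10 6 3 → max 6
-10 6 3 -11 → max 6
6 3 -11 6 → max 6
3 -11 6 1 → max 6
Minimum of these is 4.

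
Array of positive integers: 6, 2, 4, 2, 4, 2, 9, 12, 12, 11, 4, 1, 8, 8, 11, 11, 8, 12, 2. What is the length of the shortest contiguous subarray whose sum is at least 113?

Extend right; whenever the sum reaches 113, record the length and shrink from the left:
add 6: running sum 6 < 113
add 2: running sum 8 < 113
add 4: running sum 12 < 113
add 2: running sum 14 < 113
add 4: running sum 18 < 113
add 2: running sum 20 < 113
add 9: running sum 29 < 113
add 12: running sum 41 < 113
add 12: running sum 53 < 113
add 11: running sum 64 < 113
add 4: running sum 68 < 113
add 1: running sum 69 < 113
add 8: running sum 77 < 113
add 8: running sum 85 < 113
add 11: running sum 96 < 113
add 11: running sum 107 < 113
add 8: shortest ending here [6, 2, 4, 2, 4, 2, 9, 12, 12, 11, 4, 1, 8, 8, 11, 11, 8] sum 115, len 17
add 12: shortest ending here [4, 2, 9, 12, 12, 11, 4, 1, 8, 8, 11, 11, 8, 12] sum 113, len 14
add 2: shortest ending here [4, 2, 9, 12, 12, 11, 4, 1, 8, 8, 11, 11, 8, 12, 2] sum 115, len 15
Shortest qualifying length: 14.

14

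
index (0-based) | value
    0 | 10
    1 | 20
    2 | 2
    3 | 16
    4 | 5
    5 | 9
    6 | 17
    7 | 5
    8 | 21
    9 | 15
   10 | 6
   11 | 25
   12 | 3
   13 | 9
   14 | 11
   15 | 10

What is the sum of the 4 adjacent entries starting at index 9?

Elements at indices 9..12: 15, 6, 25, 3
sum(15, 6, 25, 3) = 49

49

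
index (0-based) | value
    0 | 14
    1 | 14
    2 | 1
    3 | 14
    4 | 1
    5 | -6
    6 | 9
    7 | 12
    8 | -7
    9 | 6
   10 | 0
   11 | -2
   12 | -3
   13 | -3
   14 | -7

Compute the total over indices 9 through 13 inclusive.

Elements at indices 9..13: 6, 0, -2, -3, -3
sum(6, 0, -2, -3, -3) = -2

-2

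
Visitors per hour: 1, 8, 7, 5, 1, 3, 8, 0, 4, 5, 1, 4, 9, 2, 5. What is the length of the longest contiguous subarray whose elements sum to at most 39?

Extend to the right; shrink from the left whenever the sum exceeds 39:
add 1: [1] sum 1, len 1
add 8: [1, 8] sum 9, len 2
add 7: [1, 8, 7] sum 16, len 3
add 5: [1, 8, 7, 5] sum 21, len 4
add 1: [1, 8, 7, 5, 1] sum 22, len 5
add 3: [1, 8, 7, 5, 1, 3] sum 25, len 6
add 8: [1, 8, 7, 5, 1, 3, 8] sum 33, len 7
add 0: [1, 8, 7, 5, 1, 3, 8, 0] sum 33, len 8
add 4: [1, 8, 7, 5, 1, 3, 8, 0, 4] sum 37, len 9
add 5: [7, 5, 1, 3, 8, 0, 4, 5] sum 33, len 8
add 1: [7, 5, 1, 3, 8, 0, 4, 5, 1] sum 34, len 9
add 4: [7, 5, 1, 3, 8, 0, 4, 5, 1, 4] sum 38, len 10
add 9: [1, 3, 8, 0, 4, 5, 1, 4, 9] sum 35, len 9
add 2: [1, 3, 8, 0, 4, 5, 1, 4, 9, 2] sum 37, len 10
add 5: [8, 0, 4, 5, 1, 4, 9, 2, 5] sum 38, len 9
Longest length seen: 10.

10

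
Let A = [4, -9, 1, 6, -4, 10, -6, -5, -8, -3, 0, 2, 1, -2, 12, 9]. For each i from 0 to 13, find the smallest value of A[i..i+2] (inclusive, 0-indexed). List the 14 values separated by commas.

-9, -9, -4, -4, -6, -6, -8, -8, -8, -3, 0, -2, -2, -2

[4, -9, 1] → min -9
[-9, 1, 6] → min -9
[1, 6, -4] → min -4
[6, -4, 10] → min -4
[-4, 10, -6] → min -6
[10, -6, -5] → min -6
[-6, -5, -8] → min -8
[-5, -8, -3] → min -8
[-8, -3, 0] → min -8
[-3, 0, 2] → min -3
[0, 2, 1] → min 0
[2, 1, -2] → min -2
[1, -2, 12] → min -2
[-2, 12, 9] → min -2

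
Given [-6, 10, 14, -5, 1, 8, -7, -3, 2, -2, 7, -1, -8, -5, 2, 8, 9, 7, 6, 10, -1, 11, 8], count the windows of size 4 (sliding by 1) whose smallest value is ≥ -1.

[-6, 10, 14, -5] → min -6
[10, 14, -5, 1] → min -5
[14, -5, 1, 8] → min -5
[-5, 1, 8, -7] → min -7
[1, 8, -7, -3] → min -7
[8, -7, -3, 2] → min -7
[-7, -3, 2, -2] → min -7
[-3, 2, -2, 7] → min -3
[2, -2, 7, -1] → min -2
[-2, 7, -1, -8] → min -8
[7, -1, -8, -5] → min -8
[-1, -8, -5, 2] → min -8
[-8, -5, 2, 8] → min -8
[-5, 2, 8, 9] → min -5
[2, 8, 9, 7] → min 2  ≥ -1 ✓
[8, 9, 7, 6] → min 6  ≥ -1 ✓
[9, 7, 6, 10] → min 6  ≥ -1 ✓
[7, 6, 10, -1] → min -1  ≥ -1 ✓
[6, 10, -1, 11] → min -1  ≥ -1 ✓
[10, -1, 11, 8] → min -1  ≥ -1 ✓
6 windows satisfy the condition.

6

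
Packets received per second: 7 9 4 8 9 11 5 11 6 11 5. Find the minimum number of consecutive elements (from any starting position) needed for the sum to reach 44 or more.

5

add 7: running sum 7 < 44
add 9: running sum 16 < 44
add 4: running sum 20 < 44
add 8: running sum 28 < 44
add 9: running sum 37 < 44
add 11: shortest ending here [7, 9, 4, 8, 9, 11] sum 48, len 6
add 5: shortest ending here [9, 4, 8, 9, 11, 5] sum 46, len 6
add 11: shortest ending here [8, 9, 11, 5, 11] sum 44, len 5
add 6: shortest ending here [8, 9, 11, 5, 11, 6] sum 50, len 6
add 11: shortest ending here [11, 5, 11, 6, 11] sum 44, len 5
add 5: shortest ending here [11, 5, 11, 6, 11, 5] sum 49, len 6
Shortest qualifying length: 5.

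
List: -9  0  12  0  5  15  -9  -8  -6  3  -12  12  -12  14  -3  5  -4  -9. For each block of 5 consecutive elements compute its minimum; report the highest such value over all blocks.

0

[-9, 0, 12, 0, 5] → min -9
[0, 12, 0, 5, 15] → min 0
[12, 0, 5, 15, -9] → min -9
[0, 5, 15, -9, -8] → min -9
[5, 15, -9, -8, -6] → min -9
[15, -9, -8, -6, 3] → min -9
[-9, -8, -6, 3, -12] → min -12
[-8, -6, 3, -12, 12] → min -12
[-6, 3, -12, 12, -12] → min -12
[3, -12, 12, -12, 14] → min -12
[-12, 12, -12, 14, -3] → min -12
[12, -12, 14, -3, 5] → min -12
[-12, 14, -3, 5, -4] → min -12
[14, -3, 5, -4, -9] → min -9
Highest of these is 0.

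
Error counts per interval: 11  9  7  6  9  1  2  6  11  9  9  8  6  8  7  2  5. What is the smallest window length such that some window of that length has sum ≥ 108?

add 11: running sum 11 < 108
add 9: running sum 20 < 108
add 7: running sum 27 < 108
add 6: running sum 33 < 108
add 9: running sum 42 < 108
add 1: running sum 43 < 108
add 2: running sum 45 < 108
add 6: running sum 51 < 108
add 11: running sum 62 < 108
add 9: running sum 71 < 108
add 9: running sum 80 < 108
add 8: running sum 88 < 108
add 6: running sum 94 < 108
add 8: running sum 102 < 108
add 7: shortest ending here [11, 9, 7, 6, 9, 1, 2, 6, 11, 9, 9, 8, 6, 8, 7] sum 109, len 15
add 2: shortest ending here [11, 9, 7, 6, 9, 1, 2, 6, 11, 9, 9, 8, 6, 8, 7, 2] sum 111, len 16
add 5: shortest ending here [11, 9, 7, 6, 9, 1, 2, 6, 11, 9, 9, 8, 6, 8, 7, 2, 5] sum 116, len 17
Shortest qualifying length: 15.

15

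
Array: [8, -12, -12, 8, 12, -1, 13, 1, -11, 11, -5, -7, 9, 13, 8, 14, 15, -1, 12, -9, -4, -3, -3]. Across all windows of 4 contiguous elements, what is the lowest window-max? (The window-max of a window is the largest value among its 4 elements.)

[8, -12, -12, 8] → max 8
[-12, -12, 8, 12] → max 12
[-12, 8, 12, -1] → max 12
[8, 12, -1, 13] → max 13
[12, -1, 13, 1] → max 13
[-1, 13, 1, -11] → max 13
[13, 1, -11, 11] → max 13
[1, -11, 11, -5] → max 11
[-11, 11, -5, -7] → max 11
[11, -5, -7, 9] → max 11
[-5, -7, 9, 13] → max 13
[-7, 9, 13, 8] → max 13
[9, 13, 8, 14] → max 14
[13, 8, 14, 15] → max 15
[8, 14, 15, -1] → max 15
[14, 15, -1, 12] → max 15
[15, -1, 12, -9] → max 15
[-1, 12, -9, -4] → max 12
[12, -9, -4, -3] → max 12
[-9, -4, -3, -3] → max -3
Lowest of these is -3.

-3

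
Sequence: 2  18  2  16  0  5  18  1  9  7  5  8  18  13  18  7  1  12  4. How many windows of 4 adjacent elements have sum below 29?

4

[2, 18, 2, 16] → sum 38
[18, 2, 16, 0] → sum 36
[2, 16, 0, 5] → sum 23  < 29 ✓
[16, 0, 5, 18] → sum 39
[0, 5, 18, 1] → sum 24  < 29 ✓
[5, 18, 1, 9] → sum 33
[18, 1, 9, 7] → sum 35
[1, 9, 7, 5] → sum 22  < 29 ✓
[9, 7, 5, 8] → sum 29
[7, 5, 8, 18] → sum 38
[5, 8, 18, 13] → sum 44
[8, 18, 13, 18] → sum 57
[18, 13, 18, 7] → sum 56
[13, 18, 7, 1] → sum 39
[18, 7, 1, 12] → sum 38
[7, 1, 12, 4] → sum 24  < 29 ✓
4 windows satisfy the condition.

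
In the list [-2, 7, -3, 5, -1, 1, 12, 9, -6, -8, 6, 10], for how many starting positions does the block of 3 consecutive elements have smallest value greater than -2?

3

-2 7 -3 → min -3
7 -3 5 → min -3
-3 5 -1 → min -3
5 -1 1 → min -1  > -2 ✓
-1 1 12 → min -1  > -2 ✓
1 12 9 → min 1  > -2 ✓
12 9 -6 → min -6
9 -6 -8 → min -8
-6 -8 6 → min -8
-8 6 10 → min -8
3 windows satisfy the condition.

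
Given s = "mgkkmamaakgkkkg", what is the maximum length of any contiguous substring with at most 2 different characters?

6

[m] 1 distinct, len 1
[m, g] 2 distinct, len 2
[g, k] 2 distinct, len 2
[g, k, k] 2 distinct, len 3
[k, k, m] 2 distinct, len 3
[m, a] 2 distinct, len 2
[m, a, m] 2 distinct, len 3
[m, a, m, a] 2 distinct, len 4
[m, a, m, a, a] 2 distinct, len 5
[a, a, k] 2 distinct, len 3
[k, g] 2 distinct, len 2
[k, g, k] 2 distinct, len 3
[k, g, k, k] 2 distinct, len 4
[k, g, k, k, k] 2 distinct, len 5
[k, g, k, k, k, g] 2 distinct, len 6
Longest length with ≤2 distinct: 6.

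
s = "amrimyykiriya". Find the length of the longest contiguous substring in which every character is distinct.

[a] len 1
[a, m] len 2
[a, m, r] len 3
[a, m, r, i] len 4
[r, i, m] len 3
[r, i, m, y] len 4
[y] len 1
[y, k] len 2
[y, k, i] len 3
[y, k, i, r] len 4
[r, i] len 2
[r, i, y] len 3
[r, i, y, a] len 4
Longest all-distinct length: 4.

4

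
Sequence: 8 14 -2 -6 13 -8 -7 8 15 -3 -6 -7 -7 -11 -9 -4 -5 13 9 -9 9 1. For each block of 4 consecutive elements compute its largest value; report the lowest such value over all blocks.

(8, 14, -2, -6) → max 14
(14, -2, -6, 13) → max 14
(-2, -6, 13, -8) → max 13
(-6, 13, -8, -7) → max 13
(13, -8, -7, 8) → max 13
(-8, -7, 8, 15) → max 15
(-7, 8, 15, -3) → max 15
(8, 15, -3, -6) → max 15
(15, -3, -6, -7) → max 15
(-3, -6, -7, -7) → max -3
(-6, -7, -7, -11) → max -6
(-7, -7, -11, -9) → max -7
(-7, -11, -9, -4) → max -4
(-11, -9, -4, -5) → max -4
(-9, -4, -5, 13) → max 13
(-4, -5, 13, 9) → max 13
(-5, 13, 9, -9) → max 13
(13, 9, -9, 9) → max 13
(9, -9, 9, 1) → max 9
Lowest of these is -7.

-7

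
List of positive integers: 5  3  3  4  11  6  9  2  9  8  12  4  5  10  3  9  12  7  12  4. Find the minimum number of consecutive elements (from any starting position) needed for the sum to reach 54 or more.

add 5: running sum 5 < 54
add 3: running sum 8 < 54
add 3: running sum 11 < 54
add 4: running sum 15 < 54
add 11: running sum 26 < 54
add 6: running sum 32 < 54
add 9: running sum 41 < 54
add 2: running sum 43 < 54
add 9: running sum 52 < 54
add 8: shortest ending here [3, 3, 4, 11, 6, 9, 2, 9, 8] sum 55, len 9
add 12: shortest ending here [11, 6, 9, 2, 9, 8, 12] sum 57, len 7
add 4: shortest ending here [11, 6, 9, 2, 9, 8, 12, 4] sum 61, len 8
add 5: shortest ending here [6, 9, 2, 9, 8, 12, 4, 5] sum 55, len 8
add 10: shortest ending here [9, 2, 9, 8, 12, 4, 5, 10] sum 59, len 8
add 3: shortest ending here [9, 2, 9, 8, 12, 4, 5, 10, 3] sum 62, len 9
add 9: shortest ending here [9, 8, 12, 4, 5, 10, 3, 9] sum 60, len 8
add 12: shortest ending here [12, 4, 5, 10, 3, 9, 12] sum 55, len 7
add 7: shortest ending here [12, 4, 5, 10, 3, 9, 12, 7] sum 62, len 8
add 12: shortest ending here [5, 10, 3, 9, 12, 7, 12] sum 58, len 7
add 4: shortest ending here [10, 3, 9, 12, 7, 12, 4] sum 57, len 7
Shortest qualifying length: 7.

7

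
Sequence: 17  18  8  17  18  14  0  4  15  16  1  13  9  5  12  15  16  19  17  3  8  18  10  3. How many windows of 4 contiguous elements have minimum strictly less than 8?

16

[17, 18, 8, 17] → min 8
[18, 8, 17, 18] → min 8
[8, 17, 18, 14] → min 8
[17, 18, 14, 0] → min 0  < 8 ✓
[18, 14, 0, 4] → min 0  < 8 ✓
[14, 0, 4, 15] → min 0  < 8 ✓
[0, 4, 15, 16] → min 0  < 8 ✓
[4, 15, 16, 1] → min 1  < 8 ✓
[15, 16, 1, 13] → min 1  < 8 ✓
[16, 1, 13, 9] → min 1  < 8 ✓
[1, 13, 9, 5] → min 1  < 8 ✓
[13, 9, 5, 12] → min 5  < 8 ✓
[9, 5, 12, 15] → min 5  < 8 ✓
[5, 12, 15, 16] → min 5  < 8 ✓
[12, 15, 16, 19] → min 12
[15, 16, 19, 17] → min 15
[16, 19, 17, 3] → min 3  < 8 ✓
[19, 17, 3, 8] → min 3  < 8 ✓
[17, 3, 8, 18] → min 3  < 8 ✓
[3, 8, 18, 10] → min 3  < 8 ✓
[8, 18, 10, 3] → min 3  < 8 ✓
16 windows satisfy the condition.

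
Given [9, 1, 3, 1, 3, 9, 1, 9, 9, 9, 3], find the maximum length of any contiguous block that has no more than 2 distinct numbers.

5

[9] 1 distinct, len 1
[9, 1] 2 distinct, len 2
[1, 3] 2 distinct, len 2
[1, 3, 1] 2 distinct, len 3
[1, 3, 1, 3] 2 distinct, len 4
[3, 9] 2 distinct, len 2
[9, 1] 2 distinct, len 2
[9, 1, 9] 2 distinct, len 3
[9, 1, 9, 9] 2 distinct, len 4
[9, 1, 9, 9, 9] 2 distinct, len 5
[9, 9, 9, 3] 2 distinct, len 4
Longest length with ≤2 distinct: 5.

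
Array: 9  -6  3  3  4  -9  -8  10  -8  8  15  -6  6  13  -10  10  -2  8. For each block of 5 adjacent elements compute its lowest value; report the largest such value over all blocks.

-6

[9, -6, 3, 3, 4] → min -6
[-6, 3, 3, 4, -9] → min -9
[3, 3, 4, -9, -8] → min -9
[3, 4, -9, -8, 10] → min -9
[4, -9, -8, 10, -8] → min -9
[-9, -8, 10, -8, 8] → min -9
[-8, 10, -8, 8, 15] → min -8
[10, -8, 8, 15, -6] → min -8
[-8, 8, 15, -6, 6] → min -8
[8, 15, -6, 6, 13] → min -6
[15, -6, 6, 13, -10] → min -10
[-6, 6, 13, -10, 10] → min -10
[6, 13, -10, 10, -2] → min -10
[13, -10, 10, -2, 8] → min -10
Largest of these is -6.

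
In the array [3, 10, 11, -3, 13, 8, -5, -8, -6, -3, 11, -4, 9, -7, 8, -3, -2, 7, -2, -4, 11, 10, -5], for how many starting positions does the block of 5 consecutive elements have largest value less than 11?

[3, 10, 11, -3, 13] → max 13
[10, 11, -3, 13, 8] → max 13
[11, -3, 13, 8, -5] → max 13
[-3, 13, 8, -5, -8] → max 13
[13, 8, -5, -8, -6] → max 13
[8, -5, -8, -6, -3] → max 8  < 11 ✓
[-5, -8, -6, -3, 11] → max 11
[-8, -6, -3, 11, -4] → max 11
[-6, -3, 11, -4, 9] → max 11
[-3, 11, -4, 9, -7] → max 11
[11, -4, 9, -7, 8] → max 11
[-4, 9, -7, 8, -3] → max 9  < 11 ✓
[9, -7, 8, -3, -2] → max 9  < 11 ✓
[-7, 8, -3, -2, 7] → max 8  < 11 ✓
[8, -3, -2, 7, -2] → max 8  < 11 ✓
[-3, -2, 7, -2, -4] → max 7  < 11 ✓
[-2, 7, -2, -4, 11] → max 11
[7, -2, -4, 11, 10] → max 11
[-2, -4, 11, 10, -5] → max 11
6 windows satisfy the condition.

6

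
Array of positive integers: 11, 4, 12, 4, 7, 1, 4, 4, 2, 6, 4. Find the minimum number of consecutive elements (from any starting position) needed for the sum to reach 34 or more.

5

Extend right; whenever the sum reaches 34, record the length and shrink from the left:
add 11: running sum 11 < 34
add 4: running sum 15 < 34
add 12: running sum 27 < 34
add 4: running sum 31 < 34
end 4: [11, 4, 12, 4, 7] sum 38, len 5
end 5: [11, 4, 12, 4, 7, 1] sum 39, len 6
end 6: [11, 4, 12, 4, 7, 1, 4] sum 43, len 7
end 7: [4, 12, 4, 7, 1, 4, 4] sum 36, len 7
end 8: [12, 4, 7, 1, 4, 4, 2] sum 34, len 7
end 9: [12, 4, 7, 1, 4, 4, 2, 6] sum 40, len 8
end 10: [12, 4, 7, 1, 4, 4, 2, 6, 4] sum 44, len 9
Shortest qualifying length: 5.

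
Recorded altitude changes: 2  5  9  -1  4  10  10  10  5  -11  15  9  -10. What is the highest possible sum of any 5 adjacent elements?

39

[2, 5, 9, -1, 4] → sum 19
[5, 9, -1, 4, 10] → sum 27
[9, -1, 4, 10, 10] → sum 32
[-1, 4, 10, 10, 10] → sum 33
[4, 10, 10, 10, 5] → sum 39
[10, 10, 10, 5, -11] → sum 24
[10, 10, 5, -11, 15] → sum 29
[10, 5, -11, 15, 9] → sum 28
[5, -11, 15, 9, -10] → sum 8
Highest of these is 39.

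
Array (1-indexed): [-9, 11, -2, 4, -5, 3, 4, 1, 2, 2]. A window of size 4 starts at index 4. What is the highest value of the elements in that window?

Elements at indices 4..7: 4, -5, 3, 4
max(4, -5, 3, 4) = 4

4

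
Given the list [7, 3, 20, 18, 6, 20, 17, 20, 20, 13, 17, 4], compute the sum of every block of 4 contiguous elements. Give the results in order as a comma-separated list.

[7, 3, 20, 18] → sum 48
[3, 20, 18, 6] → sum 47
[20, 18, 6, 20] → sum 64
[18, 6, 20, 17] → sum 61
[6, 20, 17, 20] → sum 63
[20, 17, 20, 20] → sum 77
[17, 20, 20, 13] → sum 70
[20, 20, 13, 17] → sum 70
[20, 13, 17, 4] → sum 54

48, 47, 64, 61, 63, 77, 70, 70, 54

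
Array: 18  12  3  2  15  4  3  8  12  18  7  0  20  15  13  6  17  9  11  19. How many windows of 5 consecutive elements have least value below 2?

(18, 12, 3, 2, 15) → min 2
(12, 3, 2, 15, 4) → min 2
(3, 2, 15, 4, 3) → min 2
(2, 15, 4, 3, 8) → min 2
(15, 4, 3, 8, 12) → min 3
(4, 3, 8, 12, 18) → min 3
(3, 8, 12, 18, 7) → min 3
(8, 12, 18, 7, 0) → min 0  < 2 ✓
(12, 18, 7, 0, 20) → min 0  < 2 ✓
(18, 7, 0, 20, 15) → min 0  < 2 ✓
(7, 0, 20, 15, 13) → min 0  < 2 ✓
(0, 20, 15, 13, 6) → min 0  < 2 ✓
(20, 15, 13, 6, 17) → min 6
(15, 13, 6, 17, 9) → min 6
(13, 6, 17, 9, 11) → min 6
(6, 17, 9, 11, 19) → min 6
5 windows satisfy the condition.

5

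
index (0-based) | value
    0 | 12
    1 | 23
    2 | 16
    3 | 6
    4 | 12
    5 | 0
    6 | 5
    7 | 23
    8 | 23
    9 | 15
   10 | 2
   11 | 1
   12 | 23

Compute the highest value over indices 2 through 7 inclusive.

Elements at indices 2..7: 16, 6, 12, 0, 5, 23
max(16, 6, 12, 0, 5, 23) = 23

23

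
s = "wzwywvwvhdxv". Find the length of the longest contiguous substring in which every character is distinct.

5

add w: [w] len 1
add z: [w, z] len 2
add w (repeat w, move left end past it): [z, w] len 2
add y: [z, w, y] len 3
add w (repeat w, move left end past it): [y, w] len 2
add v: [y, w, v] len 3
add w (repeat w, move left end past it): [v, w] len 2
add v (repeat v, move left end past it): [w, v] len 2
add h: [w, v, h] len 3
add d: [w, v, h, d] len 4
add x: [w, v, h, d, x] len 5
add v (repeat v, move left end past it): [h, d, x, v] len 4
Longest all-distinct length: 5.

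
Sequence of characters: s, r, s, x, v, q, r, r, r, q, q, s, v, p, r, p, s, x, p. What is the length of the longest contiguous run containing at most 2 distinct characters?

add s: window [s] (1 distinct), len 1
add r: window [s, r] (2 distinct), len 2
add s: window [s, r, s] (2 distinct), len 3
add x: window [s, x] (2 distinct), len 2
add v: window [x, v] (2 distinct), len 2
add q: window [v, q] (2 distinct), len 2
add r: window [q, r] (2 distinct), len 2
add r: window [q, r, r] (2 distinct), len 3
add r: window [q, r, r, r] (2 distinct), len 4
add q: window [q, r, r, r, q] (2 distinct), len 5
add q: window [q, r, r, r, q, q] (2 distinct), len 6
add s: window [q, q, s] (2 distinct), len 3
add v: window [s, v] (2 distinct), len 2
add p: window [v, p] (2 distinct), len 2
add r: window [p, r] (2 distinct), len 2
add p: window [p, r, p] (2 distinct), len 3
add s: window [p, s] (2 distinct), len 2
add x: window [s, x] (2 distinct), len 2
add p: window [x, p] (2 distinct), len 2
Longest length with ≤2 distinct: 6.

6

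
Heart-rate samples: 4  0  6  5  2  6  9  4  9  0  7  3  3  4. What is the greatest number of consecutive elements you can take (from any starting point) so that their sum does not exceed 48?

add 4: [4] sum 4, len 1
add 0: [4, 0] sum 4, len 2
add 6: [4, 0, 6] sum 10, len 3
add 5: [4, 0, 6, 5] sum 15, len 4
add 2: [4, 0, 6, 5, 2] sum 17, len 5
add 6: [4, 0, 6, 5, 2, 6] sum 23, len 6
add 9: [4, 0, 6, 5, 2, 6, 9] sum 32, len 7
add 4: [4, 0, 6, 5, 2, 6, 9, 4] sum 36, len 8
add 9: [4, 0, 6, 5, 2, 6, 9, 4, 9] sum 45, len 9
add 0: [4, 0, 6, 5, 2, 6, 9, 4, 9, 0] sum 45, len 10
add 7: [0, 6, 5, 2, 6, 9, 4, 9, 0, 7] sum 48, len 10
add 3: [5, 2, 6, 9, 4, 9, 0, 7, 3] sum 45, len 9
add 3: [5, 2, 6, 9, 4, 9, 0, 7, 3, 3] sum 48, len 10
add 4: [2, 6, 9, 4, 9, 0, 7, 3, 3, 4] sum 47, len 10
Longest length seen: 10.

10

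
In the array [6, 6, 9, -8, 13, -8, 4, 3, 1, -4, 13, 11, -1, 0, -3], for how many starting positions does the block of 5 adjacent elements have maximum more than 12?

6 6 9 -8 13 → max 13  > 12 ✓
6 9 -8 13 -8 → max 13  > 12 ✓
9 -8 13 -8 4 → max 13  > 12 ✓
-8 13 -8 4 3 → max 13  > 12 ✓
13 -8 4 3 1 → max 13  > 12 ✓
-8 4 3 1 -4 → max 4
4 3 1 -4 13 → max 13  > 12 ✓
3 1 -4 13 11 → max 13  > 12 ✓
1 -4 13 11 -1 → max 13  > 12 ✓
-4 13 11 -1 0 → max 13  > 12 ✓
13 11 -1 0 -3 → max 13  > 12 ✓
10 windows satisfy the condition.

10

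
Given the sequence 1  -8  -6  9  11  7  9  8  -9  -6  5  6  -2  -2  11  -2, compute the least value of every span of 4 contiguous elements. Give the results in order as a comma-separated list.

1 -8 -6 9 → min -8
-8 -6 9 11 → min -8
-6 9 11 7 → min -6
9 11 7 9 → min 7
11 7 9 8 → min 7
7 9 8 -9 → min -9
9 8 -9 -6 → min -9
8 -9 -6 5 → min -9
-9 -6 5 6 → min -9
-6 5 6 -2 → min -6
5 6 -2 -2 → min -2
6 -2 -2 11 → min -2
-2 -2 11 -2 → min -2

-8, -8, -6, 7, 7, -9, -9, -9, -9, -6, -2, -2, -2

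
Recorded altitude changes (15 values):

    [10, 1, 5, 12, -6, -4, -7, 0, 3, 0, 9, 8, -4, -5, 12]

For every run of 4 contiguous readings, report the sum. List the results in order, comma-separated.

28, 12, 7, -5, -17, -8, -4, 12, 20, 13, 8, 11

Sliding a size-4 window across the 15 values:
10 1 5 12 → sum 28
1 5 12 -6 → sum 12
5 12 -6 -4 → sum 7
12 -6 -4 -7 → sum -5
-6 -4 -7 0 → sum -17
-4 -7 0 3 → sum -8
-7 0 3 0 → sum -4
0 3 0 9 → sum 12
3 0 9 8 → sum 20
0 9 8 -4 → sum 13
9 8 -4 -5 → sum 8
8 -4 -5 12 → sum 11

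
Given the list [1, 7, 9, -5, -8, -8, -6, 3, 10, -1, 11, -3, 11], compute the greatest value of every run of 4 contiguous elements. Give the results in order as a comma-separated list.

1 7 9 -5 → max 9
7 9 -5 -8 → max 9
9 -5 -8 -8 → max 9
-5 -8 -8 -6 → max -5
-8 -8 -6 3 → max 3
-8 -6 3 10 → max 10
-6 3 10 -1 → max 10
3 10 -1 11 → max 11
10 -1 11 -3 → max 11
-1 11 -3 11 → max 11

9, 9, 9, -5, 3, 10, 10, 11, 11, 11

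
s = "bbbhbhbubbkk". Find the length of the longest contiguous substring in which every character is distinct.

3

add b: [b] len 1
add b (repeat b, move left end past it): [b] len 1
add b (repeat b, move left end past it): [b] len 1
add h: [b, h] len 2
add b (repeat b, move left end past it): [h, b] len 2
add h (repeat h, move left end past it): [b, h] len 2
add b (repeat b, move left end past it): [h, b] len 2
add u: [h, b, u] len 3
add b (repeat b, move left end past it): [u, b] len 2
add b (repeat b, move left end past it): [b] len 1
add k: [b, k] len 2
add k (repeat k, move left end past it): [k] len 1
Longest all-distinct length: 3.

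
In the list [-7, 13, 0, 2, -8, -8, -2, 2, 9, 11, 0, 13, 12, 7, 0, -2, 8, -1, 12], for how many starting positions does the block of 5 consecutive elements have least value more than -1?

[-7, 13, 0, 2, -8] → min -8
[13, 0, 2, -8, -8] → min -8
[0, 2, -8, -8, -2] → min -8
[2, -8, -8, -2, 2] → min -8
[-8, -8, -2, 2, 9] → min -8
[-8, -2, 2, 9, 11] → min -8
[-2, 2, 9, 11, 0] → min -2
[2, 9, 11, 0, 13] → min 0  > -1 ✓
[9, 11, 0, 13, 12] → min 0  > -1 ✓
[11, 0, 13, 12, 7] → min 0  > -1 ✓
[0, 13, 12, 7, 0] → min 0  > -1 ✓
[13, 12, 7, 0, -2] → min -2
[12, 7, 0, -2, 8] → min -2
[7, 0, -2, 8, -1] → min -2
[0, -2, 8, -1, 12] → min -2
4 windows satisfy the condition.

4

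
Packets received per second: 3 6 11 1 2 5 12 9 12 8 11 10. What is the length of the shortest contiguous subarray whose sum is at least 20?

add 3: running sum 3 < 20
add 6: running sum 9 < 20
add 11: shortest ending here [3, 6, 11] sum 20, len 3
add 1: shortest ending here [3, 6, 11, 1] sum 21, len 4
add 2: shortest ending here [6, 11, 1, 2] sum 20, len 4
add 5: shortest ending here [6, 11, 1, 2, 5] sum 25, len 5
add 12: shortest ending here [1, 2, 5, 12] sum 20, len 4
add 9: shortest ending here [12, 9] sum 21, len 2
add 12: shortest ending here [9, 12] sum 21, len 2
add 8: shortest ending here [12, 8] sum 20, len 2
add 11: shortest ending here [12, 8, 11] sum 31, len 3
add 10: shortest ending here [11, 10] sum 21, len 2
Shortest qualifying length: 2.

2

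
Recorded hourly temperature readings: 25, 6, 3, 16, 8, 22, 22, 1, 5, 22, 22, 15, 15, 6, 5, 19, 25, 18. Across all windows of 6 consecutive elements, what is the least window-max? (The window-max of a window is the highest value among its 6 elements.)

Each size-6 window and its max:
(25, 6, 3, 16, 8, 22) → max 25
(6, 3, 16, 8, 22, 22) → max 22
(3, 16, 8, 22, 22, 1) → max 22
(16, 8, 22, 22, 1, 5) → max 22
(8, 22, 22, 1, 5, 22) → max 22
(22, 22, 1, 5, 22, 22) → max 22
(22, 1, 5, 22, 22, 15) → max 22
(1, 5, 22, 22, 15, 15) → max 22
(5, 22, 22, 15, 15, 6) → max 22
(22, 22, 15, 15, 6, 5) → max 22
(22, 15, 15, 6, 5, 19) → max 22
(15, 15, 6, 5, 19, 25) → max 25
(15, 6, 5, 19, 25, 18) → max 25
Least of these is 22.

22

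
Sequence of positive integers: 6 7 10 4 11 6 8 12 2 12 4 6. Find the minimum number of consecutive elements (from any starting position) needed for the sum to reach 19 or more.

add 6: running sum 6 < 19
add 7: running sum 13 < 19
end 2: [6, 7, 10] sum 23, len 3
end 3: [7, 10, 4] sum 21, len 3
end 4: [10, 4, 11] sum 25, len 3
end 5: [4, 11, 6] sum 21, len 3
end 6: [11, 6, 8] sum 25, len 3
end 7: [8, 12] sum 20, len 2
end 8: [8, 12, 2] sum 22, len 3
end 9: [12, 2, 12] sum 26, len 3
end 10: [12, 2, 12, 4] sum 30, len 4
end 11: [12, 4, 6] sum 22, len 3
Shortest qualifying length: 2.

2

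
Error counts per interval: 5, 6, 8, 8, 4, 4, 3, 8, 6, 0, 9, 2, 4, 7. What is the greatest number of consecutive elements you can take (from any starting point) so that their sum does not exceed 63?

12

add 5: [5] sum 5, len 1
add 6: [5, 6] sum 11, len 2
add 8: [5, 6, 8] sum 19, len 3
add 8: [5, 6, 8, 8] sum 27, len 4
add 4: [5, 6, 8, 8, 4] sum 31, len 5
add 4: [5, 6, 8, 8, 4, 4] sum 35, len 6
add 3: [5, 6, 8, 8, 4, 4, 3] sum 38, len 7
add 8: [5, 6, 8, 8, 4, 4, 3, 8] sum 46, len 8
add 6: [5, 6, 8, 8, 4, 4, 3, 8, 6] sum 52, len 9
add 0: [5, 6, 8, 8, 4, 4, 3, 8, 6, 0] sum 52, len 10
add 9: [5, 6, 8, 8, 4, 4, 3, 8, 6, 0, 9] sum 61, len 11
add 2: [5, 6, 8, 8, 4, 4, 3, 8, 6, 0, 9, 2] sum 63, len 12
add 4: [6, 8, 8, 4, 4, 3, 8, 6, 0, 9, 2, 4] sum 62, len 12
add 7: [8, 8, 4, 4, 3, 8, 6, 0, 9, 2, 4, 7] sum 63, len 12
Longest length seen: 12.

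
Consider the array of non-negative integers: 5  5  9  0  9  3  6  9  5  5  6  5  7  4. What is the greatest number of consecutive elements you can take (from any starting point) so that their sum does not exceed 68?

→ 5: sum 5, len 1
→ 5: sum 10, len 2
→ 9: sum 19, len 3
→ 0: sum 19, len 4
→ 9: sum 28, len 5
→ 3: sum 31, len 6
→ 6: sum 37, len 7
→ 9: sum 46, len 8
→ 5: sum 51, len 9
→ 5: sum 56, len 10
→ 6: sum 62, len 11
→ 5: sum 67, len 12
→ 7 (dropped 5, 5): sum 64, len 11
→ 4: sum 68, len 12
Longest length seen: 12.

12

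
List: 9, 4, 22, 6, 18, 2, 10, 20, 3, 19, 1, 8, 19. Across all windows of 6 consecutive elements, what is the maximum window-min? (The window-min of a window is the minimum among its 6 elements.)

2

Each size-6 window and its min:
(9, 4, 22, 6, 18, 2) → min 2
(4, 22, 6, 18, 2, 10) → min 2
(22, 6, 18, 2, 10, 20) → min 2
(6, 18, 2, 10, 20, 3) → min 2
(18, 2, 10, 20, 3, 19) → min 2
(2, 10, 20, 3, 19, 1) → min 1
(10, 20, 3, 19, 1, 8) → min 1
(20, 3, 19, 1, 8, 19) → min 1
Maximum of these is 2.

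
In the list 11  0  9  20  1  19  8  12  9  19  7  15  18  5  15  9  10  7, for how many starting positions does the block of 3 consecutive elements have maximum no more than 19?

[11, 0, 9] → max 11  ≤ 19 ✓
[0, 9, 20] → max 20
[9, 20, 1] → max 20
[20, 1, 19] → max 20
[1, 19, 8] → max 19  ≤ 19 ✓
[19, 8, 12] → max 19  ≤ 19 ✓
[8, 12, 9] → max 12  ≤ 19 ✓
[12, 9, 19] → max 19  ≤ 19 ✓
[9, 19, 7] → max 19  ≤ 19 ✓
[19, 7, 15] → max 19  ≤ 19 ✓
[7, 15, 18] → max 18  ≤ 19 ✓
[15, 18, 5] → max 18  ≤ 19 ✓
[18, 5, 15] → max 18  ≤ 19 ✓
[5, 15, 9] → max 15  ≤ 19 ✓
[15, 9, 10] → max 15  ≤ 19 ✓
[9, 10, 7] → max 10  ≤ 19 ✓
13 windows satisfy the condition.

13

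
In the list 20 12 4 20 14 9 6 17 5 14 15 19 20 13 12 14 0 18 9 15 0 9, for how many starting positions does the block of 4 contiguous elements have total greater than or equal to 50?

8

20 12 4 20 → sum 56  ≥ 50 ✓
12 4 20 14 → sum 50  ≥ 50 ✓
4 20 14 9 → sum 47
20 14 9 6 → sum 49
14 9 6 17 → sum 46
9 6 17 5 → sum 37
6 17 5 14 → sum 42
17 5 14 15 → sum 51  ≥ 50 ✓
5 14 15 19 → sum 53  ≥ 50 ✓
14 15 19 20 → sum 68  ≥ 50 ✓
15 19 20 13 → sum 67  ≥ 50 ✓
19 20 13 12 → sum 64  ≥ 50 ✓
20 13 12 14 → sum 59  ≥ 50 ✓
13 12 14 0 → sum 39
12 14 0 18 → sum 44
14 0 18 9 → sum 41
0 18 9 15 → sum 42
18 9 15 0 → sum 42
9 15 0 9 → sum 33
8 windows satisfy the condition.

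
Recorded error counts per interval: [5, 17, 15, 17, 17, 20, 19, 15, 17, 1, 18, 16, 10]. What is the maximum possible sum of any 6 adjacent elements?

Window sums for each of the 8 positions:
[5, 17, 15, 17, 17, 20] → sum 91
[17, 15, 17, 17, 20, 19] → sum 105
[15, 17, 17, 20, 19, 15] → sum 103
[17, 17, 20, 19, 15, 17] → sum 105
[17, 20, 19, 15, 17, 1] → sum 89
[20, 19, 15, 17, 1, 18] → sum 90
[19, 15, 17, 1, 18, 16] → sum 86
[15, 17, 1, 18, 16, 10] → sum 77
Maximum of these is 105.

105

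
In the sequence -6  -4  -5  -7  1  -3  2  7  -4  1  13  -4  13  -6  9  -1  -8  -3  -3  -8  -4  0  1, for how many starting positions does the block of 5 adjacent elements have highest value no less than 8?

[-6, -4, -5, -7, 1] → max 1
[-4, -5, -7, 1, -3] → max 1
[-5, -7, 1, -3, 2] → max 2
[-7, 1, -3, 2, 7] → max 7
[1, -3, 2, 7, -4] → max 7
[-3, 2, 7, -4, 1] → max 7
[2, 7, -4, 1, 13] → max 13  ≥ 8 ✓
[7, -4, 1, 13, -4] → max 13  ≥ 8 ✓
[-4, 1, 13, -4, 13] → max 13  ≥ 8 ✓
[1, 13, -4, 13, -6] → max 13  ≥ 8 ✓
[13, -4, 13, -6, 9] → max 13  ≥ 8 ✓
[-4, 13, -6, 9, -1] → max 13  ≥ 8 ✓
[13, -6, 9, -1, -8] → max 13  ≥ 8 ✓
[-6, 9, -1, -8, -3] → max 9  ≥ 8 ✓
[9, -1, -8, -3, -3] → max 9  ≥ 8 ✓
[-1, -8, -3, -3, -8] → max -1
[-8, -3, -3, -8, -4] → max -3
[-3, -3, -8, -4, 0] → max 0
[-3, -8, -4, 0, 1] → max 1
9 windows satisfy the condition.

9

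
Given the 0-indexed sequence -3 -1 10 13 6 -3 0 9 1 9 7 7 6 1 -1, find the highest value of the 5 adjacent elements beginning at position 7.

9

Elements at indices 7..11: 9, 1, 9, 7, 7
max(9, 1, 9, 7, 7) = 9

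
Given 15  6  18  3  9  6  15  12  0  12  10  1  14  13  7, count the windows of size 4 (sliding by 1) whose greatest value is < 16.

9

(15, 6, 18, 3) → max 18
(6, 18, 3, 9) → max 18
(18, 3, 9, 6) → max 18
(3, 9, 6, 15) → max 15  < 16 ✓
(9, 6, 15, 12) → max 15  < 16 ✓
(6, 15, 12, 0) → max 15  < 16 ✓
(15, 12, 0, 12) → max 15  < 16 ✓
(12, 0, 12, 10) → max 12  < 16 ✓
(0, 12, 10, 1) → max 12  < 16 ✓
(12, 10, 1, 14) → max 14  < 16 ✓
(10, 1, 14, 13) → max 14  < 16 ✓
(1, 14, 13, 7) → max 14  < 16 ✓
9 windows satisfy the condition.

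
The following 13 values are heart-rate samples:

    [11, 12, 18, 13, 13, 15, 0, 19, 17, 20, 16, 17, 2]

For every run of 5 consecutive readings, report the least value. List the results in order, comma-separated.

11, 12, 0, 0, 0, 0, 0, 16, 2

Sliding a size-5 window across the 13 values:
11 12 18 13 13 → min 11
12 18 13 13 15 → min 12
18 13 13 15 0 → min 0
13 13 15 0 19 → min 0
13 15 0 19 17 → min 0
15 0 19 17 20 → min 0
0 19 17 20 16 → min 0
19 17 20 16 17 → min 16
17 20 16 17 2 → min 2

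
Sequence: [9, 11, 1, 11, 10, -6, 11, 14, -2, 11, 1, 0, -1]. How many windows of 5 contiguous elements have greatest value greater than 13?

5

[9, 11, 1, 11, 10] → max 11
[11, 1, 11, 10, -6] → max 11
[1, 11, 10, -6, 11] → max 11
[11, 10, -6, 11, 14] → max 14  > 13 ✓
[10, -6, 11, 14, -2] → max 14  > 13 ✓
[-6, 11, 14, -2, 11] → max 14  > 13 ✓
[11, 14, -2, 11, 1] → max 14  > 13 ✓
[14, -2, 11, 1, 0] → max 14  > 13 ✓
[-2, 11, 1, 0, -1] → max 11
5 windows satisfy the condition.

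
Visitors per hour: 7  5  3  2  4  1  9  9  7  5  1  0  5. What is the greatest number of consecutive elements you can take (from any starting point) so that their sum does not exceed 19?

5

add 7: [7] sum 7, len 1
add 5: [7, 5] sum 12, len 2
add 3: [7, 5, 3] sum 15, len 3
add 2: [7, 5, 3, 2] sum 17, len 4
add 4: [5, 3, 2, 4] sum 14, len 4
add 1: [5, 3, 2, 4, 1] sum 15, len 5
add 9: [3, 2, 4, 1, 9] sum 19, len 5
add 9: [1, 9, 9] sum 19, len 3
add 7: [9, 7] sum 16, len 2
add 5: [7, 5] sum 12, len 2
add 1: [7, 5, 1] sum 13, len 3
add 0: [7, 5, 1, 0] sum 13, len 4
add 5: [7, 5, 1, 0, 5] sum 18, len 5
Longest length seen: 5.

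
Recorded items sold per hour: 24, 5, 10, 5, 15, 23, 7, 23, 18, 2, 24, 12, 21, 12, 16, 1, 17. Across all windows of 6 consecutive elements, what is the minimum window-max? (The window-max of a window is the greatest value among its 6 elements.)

Each size-6 window and its max:
[24, 5, 10, 5, 15, 23] → max 24
[5, 10, 5, 15, 23, 7] → max 23
[10, 5, 15, 23, 7, 23] → max 23
[5, 15, 23, 7, 23, 18] → max 23
[15, 23, 7, 23, 18, 2] → max 23
[23, 7, 23, 18, 2, 24] → max 24
[7, 23, 18, 2, 24, 12] → max 24
[23, 18, 2, 24, 12, 21] → max 24
[18, 2, 24, 12, 21, 12] → max 24
[2, 24, 12, 21, 12, 16] → max 24
[24, 12, 21, 12, 16, 1] → max 24
[12, 21, 12, 16, 1, 17] → max 21
Minimum of these is 21.

21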